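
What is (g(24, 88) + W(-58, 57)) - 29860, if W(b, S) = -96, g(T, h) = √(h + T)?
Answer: -29956 + 4*√7 ≈ -29945.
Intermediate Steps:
g(T, h) = √(T + h)
(g(24, 88) + W(-58, 57)) - 29860 = (√(24 + 88) - 96) - 29860 = (√112 - 96) - 29860 = (4*√7 - 96) - 29860 = (-96 + 4*√7) - 29860 = -29956 + 4*√7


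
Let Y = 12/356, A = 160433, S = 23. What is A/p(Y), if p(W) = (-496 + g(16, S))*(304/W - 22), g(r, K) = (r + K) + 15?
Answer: -37023/917660 ≈ -0.040345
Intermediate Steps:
Y = 3/89 (Y = 12*(1/356) = 3/89 ≈ 0.033708)
g(r, K) = 15 + K + r (g(r, K) = (K + r) + 15 = 15 + K + r)
p(W) = 9724 - 134368/W (p(W) = (-496 + (15 + 23 + 16))*(304/W - 22) = (-496 + 54)*(-22 + 304/W) = -442*(-22 + 304/W) = 9724 - 134368/W)
A/p(Y) = 160433/(9724 - 134368/3/89) = 160433/(9724 - 134368*89/3) = 160433/(9724 - 11958752/3) = 160433/(-11929580/3) = 160433*(-3/11929580) = -37023/917660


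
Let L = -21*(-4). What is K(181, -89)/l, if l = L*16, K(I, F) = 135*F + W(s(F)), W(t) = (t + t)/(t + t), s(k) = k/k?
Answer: -6007/672 ≈ -8.9390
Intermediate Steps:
s(k) = 1
W(t) = 1 (W(t) = (2*t)/((2*t)) = (2*t)*(1/(2*t)) = 1)
K(I, F) = 1 + 135*F (K(I, F) = 135*F + 1 = 1 + 135*F)
L = 84
l = 1344 (l = 84*16 = 1344)
K(181, -89)/l = (1 + 135*(-89))/1344 = (1 - 12015)*(1/1344) = -12014*1/1344 = -6007/672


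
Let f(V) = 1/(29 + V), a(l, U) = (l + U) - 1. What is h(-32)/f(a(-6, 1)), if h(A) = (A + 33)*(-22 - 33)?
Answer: -1265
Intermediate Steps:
a(l, U) = -1 + U + l (a(l, U) = (U + l) - 1 = -1 + U + l)
h(A) = -1815 - 55*A (h(A) = (33 + A)*(-55) = -1815 - 55*A)
h(-32)/f(a(-6, 1)) = (-1815 - 55*(-32))/(1/(29 + (-1 + 1 - 6))) = (-1815 + 1760)/(1/(29 - 6)) = -55/(1/23) = -55/1/23 = -55*23 = -1265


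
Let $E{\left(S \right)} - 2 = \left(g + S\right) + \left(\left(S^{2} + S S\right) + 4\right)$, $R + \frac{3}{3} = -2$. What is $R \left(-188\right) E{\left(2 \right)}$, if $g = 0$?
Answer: $9024$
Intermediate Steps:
$R = -3$ ($R = -1 - 2 = -3$)
$E{\left(S \right)} = 6 + S + 2 S^{2}$ ($E{\left(S \right)} = 2 + \left(\left(0 + S\right) + \left(\left(S^{2} + S S\right) + 4\right)\right) = 2 + \left(S + \left(\left(S^{2} + S^{2}\right) + 4\right)\right) = 2 + \left(S + \left(2 S^{2} + 4\right)\right) = 2 + \left(S + \left(4 + 2 S^{2}\right)\right) = 2 + \left(4 + S + 2 S^{2}\right) = 6 + S + 2 S^{2}$)
$R \left(-188\right) E{\left(2 \right)} = \left(-3\right) \left(-188\right) \left(6 + 2 + 2 \cdot 2^{2}\right) = 564 \left(6 + 2 + 2 \cdot 4\right) = 564 \left(6 + 2 + 8\right) = 564 \cdot 16 = 9024$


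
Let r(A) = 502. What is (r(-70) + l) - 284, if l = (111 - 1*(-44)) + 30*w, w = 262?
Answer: 8233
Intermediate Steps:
l = 8015 (l = (111 - 1*(-44)) + 30*262 = (111 + 44) + 7860 = 155 + 7860 = 8015)
(r(-70) + l) - 284 = (502 + 8015) - 284 = 8517 - 284 = 8233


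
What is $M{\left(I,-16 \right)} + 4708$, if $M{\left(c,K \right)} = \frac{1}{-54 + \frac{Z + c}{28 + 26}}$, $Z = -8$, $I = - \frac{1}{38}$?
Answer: $\frac{523117952}{111113} \approx 4708.0$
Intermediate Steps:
$I = - \frac{1}{38}$ ($I = \left(-1\right) \frac{1}{38} = - \frac{1}{38} \approx -0.026316$)
$M{\left(c,K \right)} = \frac{1}{- \frac{1462}{27} + \frac{c}{54}}$ ($M{\left(c,K \right)} = \frac{1}{-54 + \frac{-8 + c}{28 + 26}} = \frac{1}{-54 + \frac{-8 + c}{54}} = \frac{1}{-54 + \left(-8 + c\right) \frac{1}{54}} = \frac{1}{-54 + \left(- \frac{4}{27} + \frac{c}{54}\right)} = \frac{1}{- \frac{1462}{27} + \frac{c}{54}}$)
$M{\left(I,-16 \right)} + 4708 = \frac{54}{-2924 - \frac{1}{38}} + 4708 = \frac{54}{- \frac{111113}{38}} + 4708 = 54 \left(- \frac{38}{111113}\right) + 4708 = - \frac{2052}{111113} + 4708 = \frac{523117952}{111113}$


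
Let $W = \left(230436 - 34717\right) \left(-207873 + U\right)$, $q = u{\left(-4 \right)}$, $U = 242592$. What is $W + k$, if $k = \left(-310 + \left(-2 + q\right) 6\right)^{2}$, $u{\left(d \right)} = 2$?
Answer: $6795264061$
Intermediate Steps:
$q = 2$
$W = 6795167961$ ($W = \left(230436 - 34717\right) \left(-207873 + 242592\right) = 195719 \cdot 34719 = 6795167961$)
$k = 96100$ ($k = \left(-310 + \left(-2 + 2\right) 6\right)^{2} = \left(-310 + 0 \cdot 6\right)^{2} = \left(-310 + 0\right)^{2} = \left(-310\right)^{2} = 96100$)
$W + k = 6795167961 + 96100 = 6795264061$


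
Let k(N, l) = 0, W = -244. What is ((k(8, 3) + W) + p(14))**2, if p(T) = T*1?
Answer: 52900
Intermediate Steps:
p(T) = T
((k(8, 3) + W) + p(14))**2 = ((0 - 244) + 14)**2 = (-244 + 14)**2 = (-230)**2 = 52900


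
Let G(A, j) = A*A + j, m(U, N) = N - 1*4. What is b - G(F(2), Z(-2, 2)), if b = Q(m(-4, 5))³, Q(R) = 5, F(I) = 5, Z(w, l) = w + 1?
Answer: 101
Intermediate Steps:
Z(w, l) = 1 + w
m(U, N) = -4 + N (m(U, N) = N - 4 = -4 + N)
b = 125 (b = 5³ = 125)
G(A, j) = j + A² (G(A, j) = A² + j = j + A²)
b - G(F(2), Z(-2, 2)) = 125 - ((1 - 2) + 5²) = 125 - (-1 + 25) = 125 - 1*24 = 125 - 24 = 101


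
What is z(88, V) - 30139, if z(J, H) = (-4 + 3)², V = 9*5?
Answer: -30138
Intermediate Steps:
V = 45
z(J, H) = 1 (z(J, H) = (-1)² = 1)
z(88, V) - 30139 = 1 - 30139 = -30138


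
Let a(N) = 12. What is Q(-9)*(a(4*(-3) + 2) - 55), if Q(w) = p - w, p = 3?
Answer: -516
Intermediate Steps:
Q(w) = 3 - w
Q(-9)*(a(4*(-3) + 2) - 55) = (3 - 1*(-9))*(12 - 55) = (3 + 9)*(-43) = 12*(-43) = -516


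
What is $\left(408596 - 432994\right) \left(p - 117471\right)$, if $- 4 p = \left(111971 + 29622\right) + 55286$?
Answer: $\frac{8133841837}{2} \approx 4.0669 \cdot 10^{9}$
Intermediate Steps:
$p = - \frac{196879}{4}$ ($p = - \frac{\left(111971 + 29622\right) + 55286}{4} = - \frac{141593 + 55286}{4} = \left(- \frac{1}{4}\right) 196879 = - \frac{196879}{4} \approx -49220.0$)
$\left(408596 - 432994\right) \left(p - 117471\right) = \left(408596 - 432994\right) \left(- \frac{196879}{4} - 117471\right) = \left(-24398\right) \left(- \frac{666763}{4}\right) = \frac{8133841837}{2}$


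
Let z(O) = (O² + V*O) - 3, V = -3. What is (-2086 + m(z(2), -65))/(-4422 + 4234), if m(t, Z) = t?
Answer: 2091/188 ≈ 11.122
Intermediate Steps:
z(O) = -3 + O² - 3*O (z(O) = (O² - 3*O) - 3 = -3 + O² - 3*O)
(-2086 + m(z(2), -65))/(-4422 + 4234) = (-2086 + (-3 + 2² - 3*2))/(-4422 + 4234) = (-2086 + (-3 + 4 - 6))/(-188) = (-2086 - 5)*(-1/188) = -2091*(-1/188) = 2091/188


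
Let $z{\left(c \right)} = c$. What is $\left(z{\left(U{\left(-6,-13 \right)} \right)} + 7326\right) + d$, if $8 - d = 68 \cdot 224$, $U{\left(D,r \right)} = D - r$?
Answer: $-7891$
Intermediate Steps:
$d = -15224$ ($d = 8 - 68 \cdot 224 = 8 - 15232 = -15224$)
$\left(z{\left(U{\left(-6,-13 \right)} \right)} + 7326\right) + d = \left(\left(-6 - -13\right) + 7326\right) - 15224 = \left(\left(-6 + 13\right) + 7326\right) - 15224 = \left(7 + 7326\right) - 15224 = 7333 - 15224 = -7891$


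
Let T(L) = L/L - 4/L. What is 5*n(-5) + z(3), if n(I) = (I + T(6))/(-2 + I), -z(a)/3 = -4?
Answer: 46/3 ≈ 15.333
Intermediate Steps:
z(a) = 12 (z(a) = -3*(-4) = 12)
T(L) = 1 - 4/L
n(I) = (1/3 + I)/(-2 + I) (n(I) = (I + (-4 + 6)/6)/(-2 + I) = (I + (1/6)*2)/(-2 + I) = (I + 1/3)/(-2 + I) = (1/3 + I)/(-2 + I))
5*n(-5) + z(3) = 5*((1/3 - 5)/(-2 - 5)) + 12 = 5*(-14/3/(-7)) + 12 = 5*(-1/7*(-14/3)) + 12 = 5*(2/3) + 12 = 10/3 + 12 = 46/3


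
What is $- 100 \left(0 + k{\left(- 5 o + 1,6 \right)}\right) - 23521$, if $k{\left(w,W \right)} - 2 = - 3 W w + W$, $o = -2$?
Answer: $-4521$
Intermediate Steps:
$k{\left(w,W \right)} = 2 + W - 3 W w$ ($k{\left(w,W \right)} = 2 + \left(- 3 W w + W\right) = 2 - \left(- W + 3 W w\right) = 2 + W - 3 W w$)
$- 100 \left(0 + k{\left(- 5 o + 1,6 \right)}\right) - 23521 = - 100 \left(0 + \left(2 + 6 - 18 \left(\left(-5\right) \left(-2\right) + 1\right)\right)\right) - 23521 = - 100 \left(0 + \left(2 + 6 - 18 \left(10 + 1\right)\right)\right) - 23521 = - 100 \left(0 + \left(2 + 6 - 18 \cdot 11\right)\right) - 23521 = - 100 \left(0 + \left(2 + 6 - 198\right)\right) - 23521 = - 100 \left(0 - 190\right) - 23521 = \left(-100\right) \left(-190\right) - 23521 = 19000 - 23521 = -4521$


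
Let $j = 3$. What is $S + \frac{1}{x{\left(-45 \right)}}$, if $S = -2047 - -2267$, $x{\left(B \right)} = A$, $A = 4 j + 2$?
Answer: $\frac{3081}{14} \approx 220.07$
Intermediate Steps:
$A = 14$ ($A = 4 \cdot 3 + 2 = 12 + 2 = 14$)
$x{\left(B \right)} = 14$
$S = 220$ ($S = -2047 + 2267 = 220$)
$S + \frac{1}{x{\left(-45 \right)}} = 220 + \frac{1}{14} = \frac{3081}{14}$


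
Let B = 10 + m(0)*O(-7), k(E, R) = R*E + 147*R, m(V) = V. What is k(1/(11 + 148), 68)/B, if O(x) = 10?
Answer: 794716/795 ≈ 999.64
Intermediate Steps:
k(E, R) = 147*R + E*R (k(E, R) = E*R + 147*R = 147*R + E*R)
B = 10 (B = 10 + 0*10 = 10 + 0 = 10)
k(1/(11 + 148), 68)/B = (68*(147 + 1/(11 + 148)))/10 = (68*(147 + 1/159))*(⅒) = (68*(23374/159))*(⅒) = (1589432/159)*(⅒) = 794716/795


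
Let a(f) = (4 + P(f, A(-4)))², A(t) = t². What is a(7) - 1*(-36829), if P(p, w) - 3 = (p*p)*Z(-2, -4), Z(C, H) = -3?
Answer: 56429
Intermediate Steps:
P(p, w) = 3 - 3*p² (P(p, w) = 3 + (p*p)*(-3) = 3 + p²*(-3) = 3 - 3*p²)
a(f) = (7 - 3*f²)² (a(f) = (4 + (3 - 3*f²))² = (7 - 3*f²)²)
a(7) - 1*(-36829) = (7 - 3*7²)² - 1*(-36829) = (7 - 3*49)² + 36829 = (7 - 147)² + 36829 = (-140)² + 36829 = 19600 + 36829 = 56429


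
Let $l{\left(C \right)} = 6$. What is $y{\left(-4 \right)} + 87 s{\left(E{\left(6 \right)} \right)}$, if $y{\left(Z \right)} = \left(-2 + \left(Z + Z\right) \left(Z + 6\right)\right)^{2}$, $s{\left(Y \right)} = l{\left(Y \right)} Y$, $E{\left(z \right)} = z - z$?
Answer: $324$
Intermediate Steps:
$E{\left(z \right)} = 0$
$s{\left(Y \right)} = 6 Y$
$y{\left(Z \right)} = \left(-2 + 2 Z \left(6 + Z\right)\right)^{2}$
$y{\left(-4 \right)} + 87 s{\left(E{\left(6 \right)} \right)} = 4 \left(-1 + \left(-4\right)^{2} + 6 \left(-4\right)\right)^{2} + 87 \cdot 6 \cdot 0 = 4 \left(-1 + 16 - 24\right)^{2} + 87 \cdot 0 = 4 \left(-9\right)^{2} + 0 = 4 \cdot 81 + 0 = 324 + 0 = 324$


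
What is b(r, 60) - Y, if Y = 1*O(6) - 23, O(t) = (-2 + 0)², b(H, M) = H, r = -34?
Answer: -15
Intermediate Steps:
O(t) = 4 (O(t) = (-2)² = 4)
Y = -19 (Y = 1*4 - 23 = 4 - 23 = -19)
b(r, 60) - Y = -34 - 1*(-19) = -34 + 19 = -15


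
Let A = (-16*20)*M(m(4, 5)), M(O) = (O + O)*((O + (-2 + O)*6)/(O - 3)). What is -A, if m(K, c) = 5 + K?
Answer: 48960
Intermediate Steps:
M(O) = 2*O*(-12 + 7*O)/(-3 + O) (M(O) = (2*O)*((O + (-12 + 6*O))/(-3 + O)) = (2*O)*((-12 + 7*O)/(-3 + O)) = 2*O*(-12 + 7*O)/(-3 + O))
A = -48960 (A = (-16*20)*(2*(5 + 4)*(-12 + 7*(5 + 4))/(-3 + (5 + 4))) = -640*9*(-12 + 7*9)/(-3 + 9) = -640*9*(-12 + 63)/6 = -640*9*51/6 = -320*153 = -48960)
-A = -1*(-48960) = 48960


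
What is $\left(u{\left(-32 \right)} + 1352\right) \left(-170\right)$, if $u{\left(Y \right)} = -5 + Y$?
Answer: $-223550$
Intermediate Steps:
$\left(u{\left(-32 \right)} + 1352\right) \left(-170\right) = \left(\left(-5 - 32\right) + 1352\right) \left(-170\right) = \left(-37 + 1352\right) \left(-170\right) = 1315 \left(-170\right) = -223550$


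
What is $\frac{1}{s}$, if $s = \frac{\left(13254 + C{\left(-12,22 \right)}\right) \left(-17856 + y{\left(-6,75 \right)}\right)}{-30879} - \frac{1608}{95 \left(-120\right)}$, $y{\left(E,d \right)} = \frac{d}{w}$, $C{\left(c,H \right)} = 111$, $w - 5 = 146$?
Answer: $\frac{246088475}{1901853384302} \approx 0.00012939$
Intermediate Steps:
$w = 151$ ($w = 5 + 146 = 151$)
$y{\left(E,d \right)} = \frac{d}{151}$
$s = \frac{1901853384302}{246088475}$ ($s = \frac{\left(13254 + 111\right) \left(-17856 + \frac{1}{151} \cdot 75\right)}{-30879} - \frac{1608}{95 \left(-120\right)} = 13365 \left(-17856 + \frac{75}{151}\right) \left(- \frac{1}{30879}\right) - \frac{1608}{-11400} = 13365 \left(- \frac{2696181}{151}\right) \left(- \frac{1}{30879}\right) - - \frac{67}{475} = \left(- \frac{36034459065}{151}\right) \left(- \frac{1}{30879}\right) + \frac{67}{475} = \frac{4003828785}{518081} + \frac{67}{475} = \frac{1901853384302}{246088475} \approx 7728.3$)
$\frac{1}{s} = \frac{1}{\frac{1901853384302}{246088475}} = \frac{246088475}{1901853384302}$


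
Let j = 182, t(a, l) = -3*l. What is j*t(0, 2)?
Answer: -1092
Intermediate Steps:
j*t(0, 2) = 182*(-3*2) = 182*(-6) = -1092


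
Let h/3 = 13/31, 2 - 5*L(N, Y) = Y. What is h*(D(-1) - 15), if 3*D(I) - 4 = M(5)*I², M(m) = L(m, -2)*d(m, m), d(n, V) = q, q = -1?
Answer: -2717/155 ≈ -17.529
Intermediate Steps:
d(n, V) = -1
L(N, Y) = ⅖ - Y/5
M(m) = -⅘ (M(m) = (⅖ - ⅕*(-2))*(-1) = (⅖ + ⅖)*(-1) = (⅘)*(-1) = -⅘)
h = 39/31 (h = 3*(13/31) = 39/31 ≈ 1.2581)
D(I) = 4/3 - 4*I²/15 (D(I) = 4/3 + (-4*I²/5)/3 = 4/3 - 4*I²/15)
h*(D(-1) - 15) = 39*((4/3 - 4/15*(-1)²) - 15)/31 = 39*((4/3 - 4/15*1) - 15)/31 = 39*((4/3 - 4/15) - 15)/31 = 39*(16/15 - 15)/31 = (39/31)*(-209/15) = -2717/155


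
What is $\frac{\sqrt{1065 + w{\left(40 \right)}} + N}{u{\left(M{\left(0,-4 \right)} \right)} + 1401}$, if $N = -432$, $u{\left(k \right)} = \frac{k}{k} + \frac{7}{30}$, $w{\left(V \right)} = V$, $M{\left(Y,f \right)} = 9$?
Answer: $- \frac{12960}{42067} + \frac{30 \sqrt{1105}}{42067} \approx -0.28437$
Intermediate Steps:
$u{\left(k \right)} = \frac{37}{30}$ ($u{\left(k \right)} = 1 + 7 \cdot \frac{1}{30} = 1 + \frac{7}{30} = \frac{37}{30}$)
$\frac{\sqrt{1065 + w{\left(40 \right)}} + N}{u{\left(M{\left(0,-4 \right)} \right)} + 1401} = \frac{\sqrt{1065 + 40} - 432}{\frac{37}{30} + 1401} = \frac{\sqrt{1105} - 432}{\frac{42067}{30}} = \left(-432 + \sqrt{1105}\right) \frac{30}{42067} = - \frac{12960}{42067} + \frac{30 \sqrt{1105}}{42067}$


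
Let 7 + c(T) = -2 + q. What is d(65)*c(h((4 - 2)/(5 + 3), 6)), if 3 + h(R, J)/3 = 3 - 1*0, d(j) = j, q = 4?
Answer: -325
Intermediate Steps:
h(R, J) = 0 (h(R, J) = -9 + 3*(3 - 1*0) = -9 + 3*(3 + 0) = -9 + 3*3 = -9 + 9 = 0)
c(T) = -5 (c(T) = -7 + (-2 + 4) = -7 + 2 = -5)
d(65)*c(h((4 - 2)/(5 + 3), 6)) = 65*(-5) = -325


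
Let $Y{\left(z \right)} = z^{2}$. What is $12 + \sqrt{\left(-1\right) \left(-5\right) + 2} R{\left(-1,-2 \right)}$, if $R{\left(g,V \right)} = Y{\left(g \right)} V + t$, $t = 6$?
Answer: $12 + 4 \sqrt{7} \approx 22.583$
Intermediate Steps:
$R{\left(g,V \right)} = 6 + V g^{2}$ ($R{\left(g,V \right)} = g^{2} V + 6 = V g^{2} + 6 = 6 + V g^{2}$)
$12 + \sqrt{\left(-1\right) \left(-5\right) + 2} R{\left(-1,-2 \right)} = 12 + \sqrt{\left(-1\right) \left(-5\right) + 2} \left(6 - 2 \left(-1\right)^{2}\right) = 12 + \sqrt{5 + 2} \left(6 - 2\right) = 12 + \sqrt{7} \left(6 - 2\right) = 12 + \sqrt{7} \cdot 4 = 12 + 4 \sqrt{7}$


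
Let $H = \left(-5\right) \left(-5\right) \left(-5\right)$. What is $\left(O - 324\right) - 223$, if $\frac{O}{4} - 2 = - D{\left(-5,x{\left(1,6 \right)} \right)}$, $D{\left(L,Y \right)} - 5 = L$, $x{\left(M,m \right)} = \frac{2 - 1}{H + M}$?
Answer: $-539$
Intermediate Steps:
$H = -125$ ($H = 25 \left(-5\right) = -125$)
$x{\left(M,m \right)} = \frac{1}{-125 + M}$ ($x{\left(M,m \right)} = \frac{2 - 1}{-125 + M} = 1 \frac{1}{-125 + M} = \frac{1}{-125 + M}$)
$D{\left(L,Y \right)} = 5 + L$
$O = 8$ ($O = 8 + 4 \left(- (5 - 5)\right) = 8 + 4 \left(\left(-1\right) 0\right) = 8 + 4 \cdot 0 = 8 + 0 = 8$)
$\left(O - 324\right) - 223 = \left(8 - 324\right) - 223 = -316 - 223 = -539$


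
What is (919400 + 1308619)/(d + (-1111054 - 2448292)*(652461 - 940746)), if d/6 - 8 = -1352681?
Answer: 742673/342032648524 ≈ 2.1713e-6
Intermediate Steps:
d = -8116038 (d = 48 + 6*(-1352681) = 48 - 8116086 = -8116038)
(919400 + 1308619)/(d + (-1111054 - 2448292)*(652461 - 940746)) = (919400 + 1308619)/(-8116038 + (-1111054 - 2448292)*(652461 - 940746)) = 2228019/(-8116038 - 3559346*(-288285)) = 2228019/(-8116038 + 1026106061610) = 2228019/1026097945572 = 2228019*(1/1026097945572) = 742673/342032648524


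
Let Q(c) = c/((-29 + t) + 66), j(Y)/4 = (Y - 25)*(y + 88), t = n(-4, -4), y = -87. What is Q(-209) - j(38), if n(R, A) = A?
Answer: -175/3 ≈ -58.333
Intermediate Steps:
t = -4
j(Y) = -100 + 4*Y (j(Y) = 4*((Y - 25)*(-87 + 88)) = 4*((-25 + Y)*1) = 4*(-25 + Y) = -100 + 4*Y)
Q(c) = c/33 (Q(c) = c/((-29 - 4) + 66) = c/(-33 + 66) = c/33)
Q(-209) - j(38) = (1/33)*(-209) - (-100 + 4*38) = -19/3 - (-100 + 152) = -19/3 - 1*52 = -19/3 - 52 = -175/3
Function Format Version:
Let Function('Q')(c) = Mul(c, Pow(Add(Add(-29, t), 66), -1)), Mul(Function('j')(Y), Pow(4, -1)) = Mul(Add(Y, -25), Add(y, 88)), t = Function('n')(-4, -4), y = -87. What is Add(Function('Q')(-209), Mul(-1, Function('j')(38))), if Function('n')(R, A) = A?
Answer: Rational(-175, 3) ≈ -58.333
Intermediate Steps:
t = -4
Function('j')(Y) = Add(-100, Mul(4, Y)) (Function('j')(Y) = Mul(4, Mul(Add(Y, -25), Add(-87, 88))) = Mul(4, Mul(Add(-25, Y), 1)) = Mul(4, Add(-25, Y)) = Add(-100, Mul(4, Y)))
Function('Q')(c) = Mul(Rational(1, 33), c) (Function('Q')(c) = Mul(c, Pow(Add(Add(-29, -4), 66), -1)) = Mul(c, Pow(Add(-33, 66), -1)) = Mul(c, Pow(33, -1)) = Mul(c, Rational(1, 33)) = Mul(Rational(1, 33), c))
Add(Function('Q')(-209), Mul(-1, Function('j')(38))) = Add(Mul(Rational(1, 33), -209), Mul(-1, Add(-100, Mul(4, 38)))) = Add(Rational(-19, 3), Mul(-1, Add(-100, 152))) = Add(Rational(-19, 3), Mul(-1, 52)) = Add(Rational(-19, 3), -52) = Rational(-175, 3)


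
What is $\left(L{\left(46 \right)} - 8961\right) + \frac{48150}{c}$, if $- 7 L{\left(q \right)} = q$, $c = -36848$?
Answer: $- \frac{165242611}{18424} \approx -8968.9$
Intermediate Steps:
$L{\left(q \right)} = - \frac{q}{7}$
$\left(L{\left(46 \right)} - 8961\right) + \frac{48150}{c} = \left(\left(- \frac{1}{7}\right) 46 - 8961\right) + \frac{48150}{-36848} = \left(- \frac{46}{7} - 8961\right) + 48150 \left(- \frac{1}{36848}\right) = - \frac{62773}{7} - \frac{24075}{18424} = - \frac{165242611}{18424}$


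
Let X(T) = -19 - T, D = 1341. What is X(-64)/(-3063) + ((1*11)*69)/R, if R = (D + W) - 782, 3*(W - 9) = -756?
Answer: 770199/322636 ≈ 2.3872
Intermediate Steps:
W = -243 (W = 9 + (⅓)*(-756) = 9 - 252 = -243)
R = 316 (R = (1341 - 243) - 782 = 1098 - 782 = 316)
X(-64)/(-3063) + ((1*11)*69)/R = (-19 - 1*(-64))/(-3063) + ((1*11)*69)/316 = (-19 + 64)*(-1/3063) + (11*69)*(1/316) = 45*(-1/3063) + 759*(1/316) = -15/1021 + 759/316 = 770199/322636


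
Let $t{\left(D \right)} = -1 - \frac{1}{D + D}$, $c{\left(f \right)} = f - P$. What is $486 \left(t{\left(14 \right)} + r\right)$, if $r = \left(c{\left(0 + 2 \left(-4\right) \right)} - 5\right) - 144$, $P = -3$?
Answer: $- \frac{1054863}{14} \approx -75347.0$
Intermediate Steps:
$c{\left(f \right)} = 3 + f$ ($c{\left(f \right)} = f - -3 = f + 3 = 3 + f$)
$t{\left(D \right)} = -1 - \frac{1}{2 D}$
$r = -154$ ($r = \left(\left(3 + \left(0 + 2 \left(-4\right)\right)\right) - 5\right) - 144 = \left(\left(3 + \left(0 - 8\right)\right) - 5\right) - 144 = \left(\left(3 - 8\right) - 5\right) - 144 = \left(-5 - 5\right) - 144 = -10 - 144 = -154$)
$486 \left(t{\left(14 \right)} + r\right) = 486 \left(\frac{- \frac{1}{2} - 14}{14} - 154\right) = 486 \left(\frac{1}{14} \left(- \frac{29}{2}\right) - 154\right) = 486 \left(- \frac{29}{28} - 154\right) = 486 \left(- \frac{4341}{28}\right) = - \frac{1054863}{14}$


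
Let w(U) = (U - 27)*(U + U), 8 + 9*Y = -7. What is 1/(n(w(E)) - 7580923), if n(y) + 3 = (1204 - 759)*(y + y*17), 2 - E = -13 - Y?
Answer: -1/10500126 ≈ -9.5237e-8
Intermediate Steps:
Y = -5/3 (Y = -8/9 + (⅑)*(-7) = -8/9 - 7/9 = -5/3 ≈ -1.6667)
E = 40/3 (E = 2 - (-13 - 1*(-5/3)) = 2 - (-13 + 5/3) = 2 - 1*(-34/3) = 2 + 34/3 = 40/3 ≈ 13.333)
w(U) = 2*U*(-27 + U) (w(U) = (-27 + U)*(2*U) = 2*U*(-27 + U))
n(y) = -3 + 8010*y (n(y) = -3 + (1204 - 759)*(y + y*17) = -3 + 445*(y + 17*y) = -3 + 445*(18*y) = -3 + 8010*y)
1/(n(w(E)) - 7580923) = 1/((-3 + 8010*(2*(40/3)*(-27 + 40/3))) - 7580923) = 1/((-3 + 8010*(2*(40/3)*(-41/3))) - 7580923) = 1/((-3 + 8010*(-3280/9)) - 7580923) = 1/((-3 - 2919200) - 7580923) = 1/(-2919203 - 7580923) = 1/(-10500126) = -1/10500126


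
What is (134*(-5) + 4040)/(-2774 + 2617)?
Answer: -3370/157 ≈ -21.465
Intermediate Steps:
(134*(-5) + 4040)/(-2774 + 2617) = (-670 + 4040)/(-157) = 3370*(-1/157) = -3370/157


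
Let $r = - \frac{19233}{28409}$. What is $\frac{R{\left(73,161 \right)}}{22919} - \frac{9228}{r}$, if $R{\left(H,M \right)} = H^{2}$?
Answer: $\frac{2002835823415}{146933709} \approx 13631.0$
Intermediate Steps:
$r = - \frac{19233}{28409}$ ($r = \left(-19233\right) \frac{1}{28409} = - \frac{19233}{28409} \approx -0.677$)
$\frac{R{\left(73,161 \right)}}{22919} - \frac{9228}{r} = \frac{73^{2}}{22919} - \frac{9228}{- \frac{19233}{28409}} = 5329 \cdot \frac{1}{22919} - - \frac{87386084}{6411} = \frac{5329}{22919} + \frac{87386084}{6411} = \frac{2002835823415}{146933709}$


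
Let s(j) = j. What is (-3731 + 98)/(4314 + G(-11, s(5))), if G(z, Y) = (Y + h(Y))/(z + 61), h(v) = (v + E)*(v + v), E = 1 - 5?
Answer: -12110/14381 ≈ -0.84208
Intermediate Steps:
E = -4
h(v) = 2*v*(-4 + v) (h(v) = (v - 4)*(v + v) = (-4 + v)*(2*v) = 2*v*(-4 + v))
G(z, Y) = (Y + 2*Y*(-4 + Y))/(61 + z) (G(z, Y) = (Y + 2*Y*(-4 + Y))/(z + 61) = (Y + 2*Y*(-4 + Y))/(61 + z))
(-3731 + 98)/(4314 + G(-11, s(5))) = (-3731 + 98)/(4314 + 5*(-7 + 2*5)/(61 - 11)) = -3633/(4314 + 5*(-7 + 10)/50) = -3633/(4314 + 5*(1/50)*3) = -3633/(4314 + 3/10) = -3633/43143/10 = -3633*10/43143 = -12110/14381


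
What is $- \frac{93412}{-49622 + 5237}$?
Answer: $\frac{8492}{4035} \approx 2.1046$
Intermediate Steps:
$- \frac{93412}{-49622 + 5237} = - \frac{93412}{-44385} = \left(-93412\right) \left(- \frac{1}{44385}\right) = \frac{8492}{4035}$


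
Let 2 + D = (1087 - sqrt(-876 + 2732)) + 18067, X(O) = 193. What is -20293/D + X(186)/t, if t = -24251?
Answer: -593498766775/555950003828 - 20293*sqrt(29)/45849656 ≈ -1.0699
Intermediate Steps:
D = 19152 - 8*sqrt(29) (D = -2 + ((1087 - sqrt(-876 + 2732)) + 18067) = -2 + ((1087 - sqrt(1856)) + 18067) = -2 + ((1087 - 8*sqrt(29)) + 18067) = -2 + (19154 - 8*sqrt(29)) = 19152 - 8*sqrt(29) ≈ 19109.)
-20293/D + X(186)/t = -20293/(19152 - 8*sqrt(29)) + 193/(-24251) = -20293/(19152 - 8*sqrt(29)) + 193*(-1/24251) = -20293/(19152 - 8*sqrt(29)) - 193/24251 = -193/24251 - 20293/(19152 - 8*sqrt(29))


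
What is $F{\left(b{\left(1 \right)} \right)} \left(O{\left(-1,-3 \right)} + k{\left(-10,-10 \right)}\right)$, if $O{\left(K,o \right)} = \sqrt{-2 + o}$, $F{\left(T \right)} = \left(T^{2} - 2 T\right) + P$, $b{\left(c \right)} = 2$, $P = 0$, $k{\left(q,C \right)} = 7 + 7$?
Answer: $0$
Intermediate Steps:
$k{\left(q,C \right)} = 14$
$F{\left(T \right)} = T^{2} - 2 T$ ($F{\left(T \right)} = \left(T^{2} - 2 T\right) + 0 = T^{2} - 2 T$)
$F{\left(b{\left(1 \right)} \right)} \left(O{\left(-1,-3 \right)} + k{\left(-10,-10 \right)}\right) = 2 \left(-2 + 2\right) \left(\sqrt{-2 - 3} + 14\right) = 2 \cdot 0 \left(\sqrt{-5} + 14\right) = 0 \left(i \sqrt{5} + 14\right) = 0 \left(14 + i \sqrt{5}\right) = 0$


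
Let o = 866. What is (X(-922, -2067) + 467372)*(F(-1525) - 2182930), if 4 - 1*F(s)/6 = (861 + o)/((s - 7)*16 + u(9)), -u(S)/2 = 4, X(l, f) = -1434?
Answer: -6234814779213251/6130 ≈ -1.0171e+12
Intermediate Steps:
u(S) = -8 (u(S) = -2*4 = -8)
F(s) = 24 - 10362/(-120 + 16*s) (F(s) = 24 - 6*(861 + 866)/((s - 7)*16 - 8) = 24 - 10362/((-7 + s)*16 - 8) = 24 - 10362/((-112 + 16*s) - 8) = 24 - 10362/(-120 + 16*s))
(X(-922, -2067) + 467372)*(F(-1525) - 2182930) = (-1434 + 467372)*(3*(-2207 + 64*(-1525))/(4*(-15 + 2*(-1525))) - 2182930) = 465938*(3*(-2207 - 97600)/(4*(-15 - 3050)) - 2182930) = 465938*((3/4)*(-99807)/(-3065) - 2182930) = 465938*((3/4)*(-1/3065)*(-99807) - 2182930) = 465938*(299421/12260 - 2182930) = 465938*(-26762422379/12260) = -6234814779213251/6130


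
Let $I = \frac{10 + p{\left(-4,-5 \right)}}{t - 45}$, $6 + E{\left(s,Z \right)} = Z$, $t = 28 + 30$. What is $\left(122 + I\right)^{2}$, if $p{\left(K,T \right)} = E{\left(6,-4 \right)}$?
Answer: $14884$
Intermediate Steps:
$t = 58$
$E{\left(s,Z \right)} = -6 + Z$
$p{\left(K,T \right)} = -10$ ($p{\left(K,T \right)} = -6 - 4 = -10$)
$I = 0$ ($I = \frac{10 - 10}{58 - 45} = \frac{0}{13} = 0 \cdot \frac{1}{13} = 0$)
$\left(122 + I\right)^{2} = \left(122 + 0\right)^{2} = 122^{2} = 14884$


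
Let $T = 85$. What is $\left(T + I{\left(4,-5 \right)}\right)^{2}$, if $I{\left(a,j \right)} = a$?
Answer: $7921$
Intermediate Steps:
$\left(T + I{\left(4,-5 \right)}\right)^{2} = \left(85 + 4\right)^{2} = 89^{2} = 7921$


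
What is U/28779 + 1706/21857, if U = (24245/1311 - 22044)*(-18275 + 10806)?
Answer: 4713977848228501/824648632533 ≈ 5716.3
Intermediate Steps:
U = 215670653891/1311 (U = (24245*(1/1311) - 22044)*(-7469) = (24245/1311 - 22044)*(-7469) = -28875439/1311*(-7469) = 215670653891/1311 ≈ 1.6451e+8)
U/28779 + 1706/21857 = (215670653891/1311)/28779 + 1706/21857 = (215670653891/1311)*(1/28779) + 1706*(1/21857) = 215670653891/37729269 + 1706/21857 = 4713977848228501/824648632533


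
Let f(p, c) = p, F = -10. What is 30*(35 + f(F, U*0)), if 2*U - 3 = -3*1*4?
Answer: 750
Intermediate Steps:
U = -9/2 (U = 3/2 + (-3*1*4)/2 = 3/2 + (-3*4)/2 = 3/2 + (½)*(-12) = 3/2 - 6 = -9/2 ≈ -4.5000)
30*(35 + f(F, U*0)) = 30*(35 - 10) = 30*25 = 750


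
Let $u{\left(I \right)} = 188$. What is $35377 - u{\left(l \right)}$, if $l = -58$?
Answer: $35189$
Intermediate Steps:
$35377 - u{\left(l \right)} = 35377 - 188 = 35189$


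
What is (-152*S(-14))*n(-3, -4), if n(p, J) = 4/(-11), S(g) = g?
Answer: -8512/11 ≈ -773.82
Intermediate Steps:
n(p, J) = -4/11 (n(p, J) = 4*(-1/11) = -4/11)
(-152*S(-14))*n(-3, -4) = -152*(-14)*(-4/11) = 2128*(-4/11) = -8512/11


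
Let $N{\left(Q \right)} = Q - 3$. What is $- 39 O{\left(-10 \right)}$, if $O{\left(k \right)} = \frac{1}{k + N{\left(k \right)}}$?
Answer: $\frac{39}{23} \approx 1.6957$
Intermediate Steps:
$N{\left(Q \right)} = -3 + Q$
$O{\left(k \right)} = \frac{1}{-3 + 2 k}$ ($O{\left(k \right)} = \frac{1}{k + \left(-3 + k\right)} = \frac{1}{-3 + 2 k}$)
$- 39 O{\left(-10 \right)} = - \frac{39}{-3 + 2 \left(-10\right)} = - \frac{39}{-3 - 20} = - \frac{39}{-23} = \left(-39\right) \left(- \frac{1}{23}\right) = \frac{39}{23}$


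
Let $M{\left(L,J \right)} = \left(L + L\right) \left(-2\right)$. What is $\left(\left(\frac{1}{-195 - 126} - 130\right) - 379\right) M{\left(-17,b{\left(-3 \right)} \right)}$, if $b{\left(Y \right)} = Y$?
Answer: $- \frac{11110520}{321} \approx -34612.0$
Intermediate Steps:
$M{\left(L,J \right)} = - 4 L$ ($M{\left(L,J \right)} = 2 L \left(-2\right) = - 4 L$)
$\left(\left(\frac{1}{-195 - 126} - 130\right) - 379\right) M{\left(-17,b{\left(-3 \right)} \right)} = \left(\left(\frac{1}{-195 - 126} - 130\right) - 379\right) \left(\left(-4\right) \left(-17\right)\right) = \left(\left(\frac{1}{-321} - 130\right) - 379\right) 68 = \left(\left(- \frac{1}{321} - 130\right) - 379\right) 68 = \left(- \frac{41731}{321} - 379\right) 68 = \left(- \frac{163390}{321}\right) 68 = - \frac{11110520}{321}$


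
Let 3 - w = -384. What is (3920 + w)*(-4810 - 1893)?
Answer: -28869821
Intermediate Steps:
w = 387 (w = 3 - 1*(-384) = 3 + 384 = 387)
(3920 + w)*(-4810 - 1893) = (3920 + 387)*(-4810 - 1893) = 4307*(-6703) = -28869821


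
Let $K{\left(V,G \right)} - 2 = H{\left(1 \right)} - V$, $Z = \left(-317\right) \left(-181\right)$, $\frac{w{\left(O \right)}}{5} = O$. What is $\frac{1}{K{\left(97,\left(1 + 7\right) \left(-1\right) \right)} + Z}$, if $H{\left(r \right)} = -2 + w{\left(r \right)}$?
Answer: $\frac{1}{57285} \approx 1.7457 \cdot 10^{-5}$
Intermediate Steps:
$w{\left(O \right)} = 5 O$
$Z = 57377$
$H{\left(r \right)} = -2 + 5 r$
$K{\left(V,G \right)} = 5 - V$ ($K{\left(V,G \right)} = 2 - \left(-3 + V\right) = 5 - V$)
$\frac{1}{K{\left(97,\left(1 + 7\right) \left(-1\right) \right)} + Z} = \frac{1}{\left(5 - 97\right) + 57377} = \frac{1}{-92 + 57377} = \frac{1}{57285}$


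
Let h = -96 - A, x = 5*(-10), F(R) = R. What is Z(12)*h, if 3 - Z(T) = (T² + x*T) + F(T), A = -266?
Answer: 75990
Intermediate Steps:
x = -50
Z(T) = 3 - T² + 49*T (Z(T) = 3 - ((T² - 50*T) + T) = 3 - (T² - 49*T) = 3 + (-T² + 49*T) = 3 - T² + 49*T)
h = 170 (h = -96 - 1*(-266) = -96 + 266 = 170)
Z(12)*h = (3 - 1*12² + 49*12)*170 = (3 - 1*144 + 588)*170 = (3 - 144 + 588)*170 = 447*170 = 75990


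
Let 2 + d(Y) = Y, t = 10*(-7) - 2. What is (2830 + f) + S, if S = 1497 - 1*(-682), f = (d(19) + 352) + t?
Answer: 5306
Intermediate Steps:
t = -72 (t = -70 - 2 = -72)
d(Y) = -2 + Y
f = 297 (f = ((-2 + 19) + 352) - 72 = (17 + 352) - 72 = 369 - 72 = 297)
S = 2179 (S = 1497 + 682 = 2179)
(2830 + f) + S = (2830 + 297) + 2179 = 3127 + 2179 = 5306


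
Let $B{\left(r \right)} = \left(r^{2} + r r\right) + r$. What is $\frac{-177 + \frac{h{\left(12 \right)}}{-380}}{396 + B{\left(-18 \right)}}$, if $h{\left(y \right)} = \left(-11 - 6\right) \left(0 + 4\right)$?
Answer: $- \frac{8399}{48735} \approx -0.17234$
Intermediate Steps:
$B{\left(r \right)} = r + 2 r^{2}$ ($B{\left(r \right)} = \left(r^{2} + r^{2}\right) + r = 2 r^{2} + r = r + 2 r^{2}$)
$h{\left(y \right)} = -68$ ($h{\left(y \right)} = \left(-17\right) 4 = -68$)
$\frac{-177 + \frac{h{\left(12 \right)}}{-380}}{396 + B{\left(-18 \right)}} = \frac{-177 - \frac{68}{-380}}{396 - 18 \left(1 + 2 \left(-18\right)\right)} = \frac{-177 - - \frac{17}{95}}{396 - 18 \left(1 - 36\right)} = \frac{-177 + \frac{17}{95}}{396 - -630} = - \frac{16798}{95 \left(396 + 630\right)} = - \frac{16798}{95 \cdot 1026} = \left(- \frac{16798}{95}\right) \frac{1}{1026} = - \frac{8399}{48735}$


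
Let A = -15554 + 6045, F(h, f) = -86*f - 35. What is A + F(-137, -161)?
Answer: 4302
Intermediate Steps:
F(h, f) = -35 - 86*f
A = -9509
A + F(-137, -161) = -9509 + (-35 - 86*(-161)) = -9509 + (-35 + 13846) = -9509 + 13811 = 4302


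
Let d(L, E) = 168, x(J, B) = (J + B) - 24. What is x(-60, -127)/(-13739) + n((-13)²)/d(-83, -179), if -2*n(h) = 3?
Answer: 9893/1538768 ≈ 0.0064292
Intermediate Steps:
x(J, B) = -24 + B + J (x(J, B) = (B + J) - 24 = -24 + B + J)
n(h) = -3/2 (n(h) = -½*3 = -3/2)
x(-60, -127)/(-13739) + n((-13)²)/d(-83, -179) = (-24 - 127 - 60)/(-13739) - 3/2/168 = -211*(-1/13739) - 3/2*1/168 = 211/13739 - 1/112 = 9893/1538768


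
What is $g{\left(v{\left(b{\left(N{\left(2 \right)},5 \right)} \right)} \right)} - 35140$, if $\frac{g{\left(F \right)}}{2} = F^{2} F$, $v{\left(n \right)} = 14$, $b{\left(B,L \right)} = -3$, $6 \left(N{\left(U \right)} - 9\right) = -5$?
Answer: $-29652$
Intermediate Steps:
$N{\left(U \right)} = \frac{49}{6}$ ($N{\left(U \right)} = 9 + \frac{1}{6} \left(-5\right) = 9 - \frac{5}{6} = \frac{49}{6}$)
$g{\left(F \right)} = 2 F^{3}$ ($g{\left(F \right)} = 2 F^{2} F = 2 F^{3}$)
$g{\left(v{\left(b{\left(N{\left(2 \right)},5 \right)} \right)} \right)} - 35140 = 2 \cdot 14^{3} - 35140 = 2 \cdot 2744 - 35140 = 5488 - 35140 = -29652$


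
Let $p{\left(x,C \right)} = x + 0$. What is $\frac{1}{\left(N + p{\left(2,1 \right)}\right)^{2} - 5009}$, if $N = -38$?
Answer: $- \frac{1}{3713} \approx -0.00026932$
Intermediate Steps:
$p{\left(x,C \right)} = x$
$\frac{1}{\left(N + p{\left(2,1 \right)}\right)^{2} - 5009} = \frac{1}{\left(-38 + 2\right)^{2} - 5009} = \frac{1}{\left(-36\right)^{2} - 5009} = \frac{1}{1296 - 5009} = \frac{1}{-3713} = - \frac{1}{3713}$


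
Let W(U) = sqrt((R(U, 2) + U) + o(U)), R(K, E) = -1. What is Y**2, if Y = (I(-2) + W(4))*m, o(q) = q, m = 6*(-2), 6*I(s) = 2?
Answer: 1024 + 96*sqrt(7) ≈ 1278.0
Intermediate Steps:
I(s) = 1/3 (I(s) = (1/6)*2 = 1/3)
m = -12
W(U) = sqrt(-1 + 2*U) (W(U) = sqrt((-1 + U) + U) = sqrt(-1 + 2*U))
Y = -4 - 12*sqrt(7) (Y = (1/3 + sqrt(-1 + 2*4))*(-12) = (1/3 + sqrt(-1 + 8))*(-12) = (1/3 + sqrt(7))*(-12) = -4 - 12*sqrt(7) ≈ -35.749)
Y**2 = (-4 - 12*sqrt(7))**2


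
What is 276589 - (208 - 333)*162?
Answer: 296839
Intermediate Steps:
276589 - (208 - 333)*162 = 276589 - (-125)*162 = 276589 - 1*(-20250) = 276589 + 20250 = 296839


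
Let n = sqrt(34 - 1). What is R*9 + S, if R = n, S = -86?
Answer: -86 + 9*sqrt(33) ≈ -34.299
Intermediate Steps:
n = sqrt(33) ≈ 5.7446
R = sqrt(33) ≈ 5.7446
R*9 + S = sqrt(33)*9 - 86 = 9*sqrt(33) - 86 = -86 + 9*sqrt(33)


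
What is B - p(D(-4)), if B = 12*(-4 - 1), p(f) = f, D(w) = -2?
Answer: -58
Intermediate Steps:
B = -60 (B = 12*(-5) = -60)
B - p(D(-4)) = -60 - 1*(-2) = -60 + 2 = -58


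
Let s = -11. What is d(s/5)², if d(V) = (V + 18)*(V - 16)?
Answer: 51681721/625 ≈ 82691.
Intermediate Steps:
d(V) = (-16 + V)*(18 + V) (d(V) = (18 + V)*(-16 + V) = (-16 + V)*(18 + V))
d(s/5)² = (-288 + (-11/5)² + 2*(-11/5))² = (-288 + 121/25 - 22/5)² = (-7189/25)² = 51681721/625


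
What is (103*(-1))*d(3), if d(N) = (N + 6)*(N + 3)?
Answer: -5562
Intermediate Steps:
d(N) = (3 + N)*(6 + N) (d(N) = (6 + N)*(3 + N) = (3 + N)*(6 + N))
(103*(-1))*d(3) = (103*(-1))*(18 + 3**2 + 9*3) = -103*(18 + 9 + 27) = -103*54 = -5562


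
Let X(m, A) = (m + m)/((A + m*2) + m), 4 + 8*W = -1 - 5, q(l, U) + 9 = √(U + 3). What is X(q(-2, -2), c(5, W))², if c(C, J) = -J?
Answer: 4096/8281 ≈ 0.49463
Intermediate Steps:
q(l, U) = -9 + √(3 + U) (q(l, U) = -9 + √(U + 3) = -9 + √(3 + U))
W = -5/4 (W = -½ + (-1 - 5)/8 = -½ + (⅛)*(-6) = -½ - ¾ = -5/4 ≈ -1.2500)
X(m, A) = 2*m/(A + 3*m) (X(m, A) = (2*m)/((A + 2*m) + m) = (2*m)/(A + 3*m) = 2*m/(A + 3*m))
X(q(-2, -2), c(5, W))² = (2*(-9 + √(3 - 2))/(-1*(-5/4) + 3*(-9 + √(3 - 2))))² = (2*(-9 + √1)/(5/4 + 3*(-9 + √1)))² = (2*(-9 + 1)/(5/4 + 3*(-9 + 1)))² = (2*(-8)/(5/4 + 3*(-8)))² = (2*(-8)/(5/4 - 24))² = (2*(-8)/(-91/4))² = (2*(-8)*(-4/91))² = (64/91)² = 4096/8281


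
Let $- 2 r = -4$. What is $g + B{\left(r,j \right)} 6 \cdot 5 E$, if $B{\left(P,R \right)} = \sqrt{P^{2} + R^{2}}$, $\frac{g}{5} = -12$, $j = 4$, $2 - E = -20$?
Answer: $-60 + 1320 \sqrt{5} \approx 2891.6$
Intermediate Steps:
$E = 22$ ($E = 2 - -20 = 2 + 20 = 22$)
$g = -60$ ($g = 5 \left(-12\right) = -60$)
$r = 2$ ($r = \left(- \frac{1}{2}\right) \left(-4\right) = 2$)
$g + B{\left(r,j \right)} 6 \cdot 5 E = -60 + \sqrt{2^{2} + 4^{2}} \cdot 6 \cdot 5 \cdot 22 = -60 + \sqrt{4 + 16} \cdot 6 \cdot 5 \cdot 22 = -60 + \sqrt{20} \cdot 6 \cdot 5 \cdot 22 = -60 + 2 \sqrt{5} \cdot 6 \cdot 5 \cdot 22 = -60 + 12 \sqrt{5} \cdot 5 \cdot 22 = -60 + 60 \sqrt{5} \cdot 22 = -60 + 1320 \sqrt{5}$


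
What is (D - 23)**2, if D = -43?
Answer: 4356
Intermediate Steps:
(D - 23)**2 = (-43 - 23)**2 = (-66)**2 = 4356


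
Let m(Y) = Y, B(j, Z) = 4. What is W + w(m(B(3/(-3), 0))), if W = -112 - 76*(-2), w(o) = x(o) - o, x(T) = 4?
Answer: 40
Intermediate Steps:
w(o) = 4 - o
W = 40 (W = -112 + 152 = 40)
W + w(m(B(3/(-3), 0))) = 40 + (4 - 1*4) = 40 + (4 - 4) = 40 + 0 = 40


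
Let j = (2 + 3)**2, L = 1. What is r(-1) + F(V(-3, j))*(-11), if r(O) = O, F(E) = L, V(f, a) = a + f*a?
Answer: -12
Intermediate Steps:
j = 25 (j = 5**2 = 25)
V(f, a) = a + a*f
F(E) = 1
r(-1) + F(V(-3, j))*(-11) = -1 + 1*(-11) = -1 - 11 = -12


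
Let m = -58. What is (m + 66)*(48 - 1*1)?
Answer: 376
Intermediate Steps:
(m + 66)*(48 - 1*1) = (-58 + 66)*(48 - 1*1) = 8*(48 - 1) = 8*47 = 376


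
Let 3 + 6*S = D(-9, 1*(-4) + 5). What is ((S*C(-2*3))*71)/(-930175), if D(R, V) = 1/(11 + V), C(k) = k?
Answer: -497/2232420 ≈ -0.00022263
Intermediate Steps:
S = -35/72 (S = -1/2 + 1/(6*(11 + (1*(-4) + 5))) = -1/2 + 1/(6*(11 + (-4 + 5))) = -1/2 + 1/(6*(11 + 1)) = -1/2 + (1/6)/12 = -1/2 + (1/6)*(1/12) = -1/2 + 1/72 = -35/72 ≈ -0.48611)
((S*C(-2*3))*71)/(-930175) = (-(-35)*3/36*71)/(-930175) = (-35/72*(-6)*71)*(-1/930175) = ((35/12)*71)*(-1/930175) = (2485/12)*(-1/930175) = -497/2232420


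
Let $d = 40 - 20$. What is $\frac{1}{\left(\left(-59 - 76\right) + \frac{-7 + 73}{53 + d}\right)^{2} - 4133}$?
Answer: $\frac{5329}{73799764} \approx 7.2209 \cdot 10^{-5}$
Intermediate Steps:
$d = 20$
$\frac{1}{\left(\left(-59 - 76\right) + \frac{-7 + 73}{53 + d}\right)^{2} - 4133} = \frac{1}{\left(\left(-59 - 76\right) + \frac{-7 + 73}{53 + 20}\right)^{2} - 4133} = \frac{1}{\left(-135 + \frac{66}{73}\right)^{2} - 4133} = \frac{1}{\left(- \frac{9789}{73}\right)^{2} - 4133} = \frac{1}{\frac{95824521}{5329} - 4133} = \frac{1}{\frac{73799764}{5329}} = \frac{5329}{73799764}$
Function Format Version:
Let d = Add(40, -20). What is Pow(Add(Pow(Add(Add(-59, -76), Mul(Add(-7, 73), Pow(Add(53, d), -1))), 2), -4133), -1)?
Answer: Rational(5329, 73799764) ≈ 7.2209e-5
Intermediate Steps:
d = 20
Pow(Add(Pow(Add(Add(-59, -76), Mul(Add(-7, 73), Pow(Add(53, d), -1))), 2), -4133), -1) = Pow(Add(Pow(Add(Add(-59, -76), Mul(Add(-7, 73), Pow(Add(53, 20), -1))), 2), -4133), -1) = Pow(Add(Pow(Add(-135, Mul(66, Pow(73, -1))), 2), -4133), -1) = Pow(Add(Pow(Add(-135, Mul(66, Rational(1, 73))), 2), -4133), -1) = Pow(Add(Pow(Add(-135, Rational(66, 73)), 2), -4133), -1) = Pow(Add(Pow(Rational(-9789, 73), 2), -4133), -1) = Pow(Add(Rational(95824521, 5329), -4133), -1) = Pow(Rational(73799764, 5329), -1) = Rational(5329, 73799764)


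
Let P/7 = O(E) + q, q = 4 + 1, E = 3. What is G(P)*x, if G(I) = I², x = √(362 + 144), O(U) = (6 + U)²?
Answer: 362404*√506 ≈ 8.1521e+6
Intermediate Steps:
q = 5
x = √506 ≈ 22.494
P = 602 (P = 7*((6 + 3)² + 5) = 7*(9² + 5) = 7*(81 + 5) = 7*86 = 602)
G(P)*x = 602²*√506 = 362404*√506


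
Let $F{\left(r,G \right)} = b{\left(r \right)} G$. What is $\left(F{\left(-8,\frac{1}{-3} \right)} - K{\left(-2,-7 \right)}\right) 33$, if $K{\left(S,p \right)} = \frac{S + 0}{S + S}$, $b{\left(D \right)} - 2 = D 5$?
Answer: $\frac{803}{2} \approx 401.5$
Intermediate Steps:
$b{\left(D \right)} = 2 + 5 D$ ($b{\left(D \right)} = 2 + D 5 = 2 + 5 D$)
$F{\left(r,G \right)} = G \left(2 + 5 r\right)$ ($F{\left(r,G \right)} = \left(2 + 5 r\right) G = G \left(2 + 5 r\right)$)
$K{\left(S,p \right)} = \frac{1}{2}$ ($K{\left(S,p \right)} = \frac{S}{2 S} = S \frac{1}{2 S} = \frac{1}{2}$)
$\left(F{\left(-8,\frac{1}{-3} \right)} - K{\left(-2,-7 \right)}\right) 33 = \left(\frac{2 + 5 \left(-8\right)}{-3} - \frac{1}{2}\right) 33 = \left(- \frac{2 - 40}{3} - \frac{1}{2}\right) 33 = \left(\left(- \frac{1}{3}\right) \left(-38\right) - \frac{1}{2}\right) 33 = \left(\frac{38}{3} - \frac{1}{2}\right) 33 = \frac{73}{6} \cdot 33 = \frac{803}{2}$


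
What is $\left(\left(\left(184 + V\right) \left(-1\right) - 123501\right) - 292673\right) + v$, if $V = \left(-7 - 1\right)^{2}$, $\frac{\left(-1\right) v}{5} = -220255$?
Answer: $684853$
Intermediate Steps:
$v = 1101275$ ($v = \left(-5\right) \left(-220255\right) = 1101275$)
$V = 64$ ($V = \left(-8\right)^{2} = 64$)
$\left(\left(\left(184 + V\right) \left(-1\right) - 123501\right) - 292673\right) + v = \left(\left(\left(184 + 64\right) \left(-1\right) - 123501\right) - 292673\right) + 1101275 = \left(\left(248 \left(-1\right) - 123501\right) - 292673\right) + 1101275 = \left(\left(-248 - 123501\right) - 292673\right) + 1101275 = \left(-123749 - 292673\right) + 1101275 = -416422 + 1101275 = 684853$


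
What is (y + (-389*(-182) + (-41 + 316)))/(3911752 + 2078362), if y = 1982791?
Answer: 1026932/2995057 ≈ 0.34288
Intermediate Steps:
(y + (-389*(-182) + (-41 + 316)))/(3911752 + 2078362) = (1982791 + (-389*(-182) + (-41 + 316)))/(3911752 + 2078362) = (1982791 + (70798 + 275))/5990114 = (1982791 + 71073)*(1/5990114) = 2053864*(1/5990114) = 1026932/2995057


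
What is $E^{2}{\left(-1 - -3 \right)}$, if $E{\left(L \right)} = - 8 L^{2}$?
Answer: $1024$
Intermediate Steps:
$E^{2}{\left(-1 - -3 \right)} = \left(- 8 \left(-1 - -3\right)^{2}\right)^{2} = \left(- 8 \left(-1 + 3\right)^{2}\right)^{2} = \left(- 8 \cdot 2^{2}\right)^{2} = \left(\left(-8\right) 4\right)^{2} = \left(-32\right)^{2} = 1024$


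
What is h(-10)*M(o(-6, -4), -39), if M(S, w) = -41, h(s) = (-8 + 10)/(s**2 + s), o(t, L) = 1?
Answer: -41/45 ≈ -0.91111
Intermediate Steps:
h(s) = 2/(s + s**2)
h(-10)*M(o(-6, -4), -39) = (2/(-10*(1 - 10)))*(-41) = (2*(-1/10)/(-9))*(-41) = (2*(-1/10)*(-1/9))*(-41) = (1/45)*(-41) = -41/45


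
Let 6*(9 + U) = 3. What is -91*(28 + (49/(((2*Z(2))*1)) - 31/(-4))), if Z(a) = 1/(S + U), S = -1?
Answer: 17927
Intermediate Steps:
U = -17/2 (U = -9 + (⅙)*3 = -9 + ½ = -17/2 ≈ -8.5000)
Z(a) = -2/19 (Z(a) = 1/(-1 - 17/2) = 1/(-19/2) = -2/19)
-91*(28 + (49/(((2*Z(2))*1)) - 31/(-4))) = -91*(28 + (49/(((2*(-2/19))*1)) - 31/(-4))) = -91*(28 + (49/((-4/19*1)) - 31*(-¼))) = -91*(28 + (49/(-4/19) + 31/4)) = -91*(28 + (49*(-19/4) + 31/4)) = -91*(28 + (-931/4 + 31/4)) = -91*(28 - 225) = -91*(-197) = 17927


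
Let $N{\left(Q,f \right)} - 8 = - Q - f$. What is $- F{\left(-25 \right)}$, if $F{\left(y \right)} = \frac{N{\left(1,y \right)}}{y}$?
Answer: $\frac{32}{25} \approx 1.28$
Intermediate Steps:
$N{\left(Q,f \right)} = 8 - Q - f$ ($N{\left(Q,f \right)} = 8 - \left(Q + f\right) = 8 - Q - f$)
$F{\left(y \right)} = \frac{7 - y}{y}$ ($F{\left(y \right)} = \frac{8 - 1 - y}{y} = \frac{7 - y}{y}$)
$- F{\left(-25 \right)} = - \frac{7 - -25}{-25} = - \frac{\left(-1\right) \left(7 + 25\right)}{25} = - \frac{\left(-1\right) 32}{25} = \left(-1\right) \left(- \frac{32}{25}\right) = \frac{32}{25}$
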